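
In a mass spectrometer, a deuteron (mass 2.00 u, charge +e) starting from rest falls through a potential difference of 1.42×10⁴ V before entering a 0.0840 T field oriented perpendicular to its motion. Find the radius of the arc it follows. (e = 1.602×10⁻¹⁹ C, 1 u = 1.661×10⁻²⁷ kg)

Acceleration: |q|V = ½mv² ⇒ v = √(2|q|V/m) = √(2·1.602×10⁻¹⁹·1.42×10⁴/3.322×10⁻²⁷) ≈ 1.170×10⁶ m/s.
In the field: r = mv/(|q|B) = (3.322×10⁻²⁷)(1.170×10⁶)/((1.602×10⁻¹⁹)(0.0840)) ≈ 0.289 m.

r ≈ 0.289 m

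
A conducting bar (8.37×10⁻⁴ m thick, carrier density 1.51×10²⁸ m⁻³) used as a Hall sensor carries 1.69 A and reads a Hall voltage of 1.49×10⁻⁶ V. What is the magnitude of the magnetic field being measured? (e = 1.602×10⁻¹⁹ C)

From V_H = IB/(n e t), B = V_H n e t / I.
B = (1.49×10⁻⁶)(1.51×10²⁸)(1.602×10⁻¹⁹)(8.37×10⁻⁴)/1.69 ≈ 1.79 T.

B ≈ 1.79 T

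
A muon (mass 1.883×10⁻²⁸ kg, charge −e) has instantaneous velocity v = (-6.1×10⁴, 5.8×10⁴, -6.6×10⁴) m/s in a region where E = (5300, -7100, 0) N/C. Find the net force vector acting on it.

F ≈ (-8.49×10⁻¹⁶, 1.14×10⁻¹⁵, 0) N

Only an electric field acts, so F = qE = (−1.602×10⁻¹⁹ C)·(5300, -7100, 0) = (-8.49×10⁻¹⁶, 1.14×10⁻¹⁵, 0) N.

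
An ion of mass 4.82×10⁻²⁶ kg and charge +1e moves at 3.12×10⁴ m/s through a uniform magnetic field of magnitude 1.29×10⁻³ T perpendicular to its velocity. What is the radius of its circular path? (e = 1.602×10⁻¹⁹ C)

The magnetic force provides the centripetal force: |q|vB = mv²/r.
r = mv/(|q|B) = (4.82×10⁻²⁶)(3.12×10⁴)/((1.602×10⁻¹⁹)(1.29×10⁻³)) ≈ 7.28 m.

r ≈ 7.28 m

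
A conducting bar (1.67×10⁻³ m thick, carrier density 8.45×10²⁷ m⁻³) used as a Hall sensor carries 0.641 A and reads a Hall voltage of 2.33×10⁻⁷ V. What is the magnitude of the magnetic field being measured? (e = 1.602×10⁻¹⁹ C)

From V_H = IB/(n e t), B = V_H n e t / I.
B = (2.33×10⁻⁷)(8.45×10²⁷)(1.602×10⁻¹⁹)(1.67×10⁻³)/0.641 ≈ 0.822 T.

B ≈ 0.822 T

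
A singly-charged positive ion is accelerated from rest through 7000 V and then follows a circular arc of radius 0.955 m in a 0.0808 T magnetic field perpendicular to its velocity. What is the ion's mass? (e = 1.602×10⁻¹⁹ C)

Combine |q|V = ½mv² and r = mv/(|q|B): eliminate v to get m = qB²r²/(2V).
m = (1.602×10⁻¹⁹)(0.0808)²(0.955)²/(2·7000) ≈ 6.81×10⁻²⁶ kg.

m ≈ 6.81×10⁻²⁶ kg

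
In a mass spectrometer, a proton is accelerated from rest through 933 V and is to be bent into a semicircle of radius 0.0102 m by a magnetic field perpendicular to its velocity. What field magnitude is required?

B ≈ 0.433 T

v = √(2|q|V/m) = √(2·1.602×10⁻¹⁹·933/1.673×10⁻²⁷) ≈ 4.227×10⁵ m/s.
B = mv/(|q|r) = (1.673×10⁻²⁷)(4.227×10⁵)/((1.602×10⁻¹⁹)(0.0102)) ≈ 0.433 T.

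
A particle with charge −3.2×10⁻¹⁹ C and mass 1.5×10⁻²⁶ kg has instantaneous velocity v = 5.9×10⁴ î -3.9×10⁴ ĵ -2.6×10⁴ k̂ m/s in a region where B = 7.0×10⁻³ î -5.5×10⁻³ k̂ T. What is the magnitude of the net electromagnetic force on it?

v×B = (214, 142, 273) N/C.
F = q v×B = (−3.2×10⁻¹⁹ C)·(214, 142, 273) = (-6.86×10⁻¹⁷, -4.56×10⁻¹⁷, -8.74×10⁻¹⁷) N.
|F| = 1.20×10⁻¹⁶ N.

|F| ≈ 1.20×10⁻¹⁶ N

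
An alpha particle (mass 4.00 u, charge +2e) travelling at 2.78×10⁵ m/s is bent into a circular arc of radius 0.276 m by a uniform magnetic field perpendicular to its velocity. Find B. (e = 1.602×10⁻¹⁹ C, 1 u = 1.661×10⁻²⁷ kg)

From |q|vB = mv²/r, B = mv/(|q|r).
B = (6.644×10⁻²⁷)(2.78×10⁵)/((3.204×10⁻¹⁹)(0.276)) ≈ 0.0209 T.

B ≈ 0.0209 T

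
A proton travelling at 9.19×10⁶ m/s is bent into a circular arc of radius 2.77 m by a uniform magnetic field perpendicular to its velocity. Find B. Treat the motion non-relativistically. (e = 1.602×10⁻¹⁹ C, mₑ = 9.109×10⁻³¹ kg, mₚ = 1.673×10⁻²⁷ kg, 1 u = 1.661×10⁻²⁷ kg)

B ≈ 0.0346 T

From |q|vB = mv²/r, B = mv/(|q|r).
B = (1.673×10⁻²⁷)(9.19×10⁶)/((1.602×10⁻¹⁹)(2.77)) ≈ 0.0346 T.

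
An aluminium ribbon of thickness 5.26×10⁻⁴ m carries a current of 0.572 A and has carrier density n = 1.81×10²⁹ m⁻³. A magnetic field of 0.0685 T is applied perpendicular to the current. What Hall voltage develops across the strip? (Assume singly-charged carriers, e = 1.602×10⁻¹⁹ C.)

V_H = IB/(n e t).
V_H = (0.572)(0.0685)/((1.81×10²⁹)(1.602×10⁻¹⁹)(5.26×10⁻⁴)) ≈ 2.57×10⁻⁹ V.

V_H ≈ 2.57×10⁻⁹ V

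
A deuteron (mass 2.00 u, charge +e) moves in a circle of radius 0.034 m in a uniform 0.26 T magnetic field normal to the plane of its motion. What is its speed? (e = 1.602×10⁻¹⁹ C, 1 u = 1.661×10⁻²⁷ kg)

v ≈ 4.3×10⁵ m/s

From |q|vB = mv²/r, v = |q|Br/m.
v = (1.602×10⁻¹⁹)(0.26)(0.034)/3.322×10⁻²⁷ ≈ 4.3×10⁵ m/s.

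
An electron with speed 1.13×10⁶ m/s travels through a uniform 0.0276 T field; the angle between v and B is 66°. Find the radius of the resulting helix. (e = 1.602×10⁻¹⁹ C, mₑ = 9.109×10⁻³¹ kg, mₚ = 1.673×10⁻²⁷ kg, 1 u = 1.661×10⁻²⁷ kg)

v⊥ = v sinθ = 1.13×10⁶·sin66° ≈ 1.032×10⁶ m/s.
r = m v⊥/(|q|B) = (9.109×10⁻³¹)(1.032×10⁶)/((1.602×10⁻¹⁹)(0.0276)) ≈ 2.13×10⁻⁴ m.

r ≈ 2.13×10⁻⁴ m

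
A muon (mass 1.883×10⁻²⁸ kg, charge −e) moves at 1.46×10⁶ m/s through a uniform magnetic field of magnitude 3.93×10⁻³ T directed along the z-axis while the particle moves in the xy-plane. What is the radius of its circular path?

r ≈ 0.437 m

The magnetic force provides the centripetal force: |q|vB = mv²/r.
r = mv/(|q|B) = (1.883×10⁻²⁸)(1.46×10⁶)/((1.602×10⁻¹⁹)(3.93×10⁻³)) ≈ 0.437 m.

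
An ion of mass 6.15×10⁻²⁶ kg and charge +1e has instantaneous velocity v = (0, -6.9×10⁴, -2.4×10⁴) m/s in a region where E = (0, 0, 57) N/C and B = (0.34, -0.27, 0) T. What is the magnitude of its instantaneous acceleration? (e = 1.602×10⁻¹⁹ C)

|a| ≈ 6.70×10¹⁰ m/s²

v×B = (-6480, -8160, 2.35×10⁴) N/C.
E + v×B = (-6480, -8160, 2.35×10⁴) N/C.
F = q(E + v×B) = (1.602×10⁻¹⁹ C)·(-6480, -8160, 2.35×10⁴) = (-1.04×10⁻¹⁵, -1.31×10⁻¹⁵, 3.77×10⁻¹⁵) N.
|a| = |F|/m = 4.121×10⁻¹⁵/6.15×10⁻²⁶ ≈ 6.70×10¹⁰ m/s².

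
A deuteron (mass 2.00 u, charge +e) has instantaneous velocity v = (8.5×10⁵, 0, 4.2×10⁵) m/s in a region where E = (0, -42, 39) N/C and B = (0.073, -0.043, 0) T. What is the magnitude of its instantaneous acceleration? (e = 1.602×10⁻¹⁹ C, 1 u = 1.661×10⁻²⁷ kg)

v×B = (1.81×10⁴, 3.07×10⁴, -3.66×10⁴) N/C.
E + v×B = (1.81×10⁴, 3.06×10⁴, -3.65×10⁴) N/C.
F = q(E + v×B) = (1.602×10⁻¹⁹ C)·(1.81×10⁴, 3.06×10⁴, -3.65×10⁴) = (2.89×10⁻¹⁵, 4.91×10⁻¹⁵, -5.85×10⁻¹⁵) N.
|a| = |F|/m = 8.163×10⁻¹⁵/3.322×10⁻²⁷ ≈ 2.46×10¹² m/s².

|a| ≈ 2.46×10¹² m/s²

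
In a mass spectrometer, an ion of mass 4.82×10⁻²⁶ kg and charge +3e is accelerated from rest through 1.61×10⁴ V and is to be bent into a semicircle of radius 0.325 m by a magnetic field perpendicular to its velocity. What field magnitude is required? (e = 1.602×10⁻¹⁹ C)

B ≈ 0.175 T

v = √(2|q|V/m) = √(2·4.806×10⁻¹⁹·1.61×10⁴/4.82×10⁻²⁶) ≈ 5.666×10⁵ m/s.
B = mv/(|q|r) = (4.82×10⁻²⁶)(5.666×10⁵)/((4.806×10⁻¹⁹)(0.325)) ≈ 0.175 T.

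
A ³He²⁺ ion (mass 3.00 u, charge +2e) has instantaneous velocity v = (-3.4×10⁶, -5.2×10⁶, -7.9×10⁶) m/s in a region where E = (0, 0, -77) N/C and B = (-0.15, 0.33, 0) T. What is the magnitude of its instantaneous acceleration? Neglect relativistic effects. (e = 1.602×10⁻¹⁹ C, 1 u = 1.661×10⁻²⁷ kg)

|a| ≈ 2.21×10¹⁴ m/s²

v×B = (2.61×10⁶, 1.18×10⁶, -1.90×10⁶) N/C.
E + v×B = (2.61×10⁶, 1.18×10⁶, -1.90×10⁶) N/C.
F = q(E + v×B) = (3.204×10⁻¹⁹ C)·(2.61×10⁶, 1.18×10⁶, -1.90×10⁶) = (8.35×10⁻¹³, 3.80×10⁻¹³, -6.09×10⁻¹³) N.
|a| = |F|/m = 1.101×10⁻¹²/4.983×10⁻²⁷ ≈ 2.21×10¹⁴ m/s².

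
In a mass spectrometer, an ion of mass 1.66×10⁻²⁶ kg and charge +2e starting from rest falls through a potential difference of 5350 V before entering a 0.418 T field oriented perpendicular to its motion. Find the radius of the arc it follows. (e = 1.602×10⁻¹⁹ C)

r ≈ 0.0563 m

Acceleration: |q|V = ½mv² ⇒ v = √(2|q|V/m) = √(2·3.204×10⁻¹⁹·5350/1.66×10⁻²⁶) ≈ 4.544×10⁵ m/s.
In the field: r = mv/(|q|B) = (1.66×10⁻²⁶)(4.544×10⁵)/((3.204×10⁻¹⁹)(0.418)) ≈ 0.0563 m.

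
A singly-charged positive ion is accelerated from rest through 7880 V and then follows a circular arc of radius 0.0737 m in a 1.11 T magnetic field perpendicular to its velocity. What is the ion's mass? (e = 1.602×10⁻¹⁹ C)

Combine |q|V = ½mv² and r = mv/(|q|B): eliminate v to get m = qB²r²/(2V).
m = (1.602×10⁻¹⁹)(1.11)²(0.0737)²/(2·7880) ≈ 6.80×10⁻²⁶ kg.

m ≈ 6.80×10⁻²⁶ kg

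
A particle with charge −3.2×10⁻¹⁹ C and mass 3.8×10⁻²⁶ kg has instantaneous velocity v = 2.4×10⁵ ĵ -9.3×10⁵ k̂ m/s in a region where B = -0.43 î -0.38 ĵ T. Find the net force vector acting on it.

v×B = (-3.53×10⁵, 4.00×10⁵, 1.03×10⁵) N/C.
F = q v×B = (−3.2×10⁻¹⁹ C)·(-3.53×10⁵, 4.00×10⁵, 1.03×10⁵) = (1.13×10⁻¹³, -1.28×10⁻¹³, -3.30×10⁻¹⁴) N.

F ≈ (1.13×10⁻¹³, -1.28×10⁻¹³, -3.30×10⁻¹⁴) N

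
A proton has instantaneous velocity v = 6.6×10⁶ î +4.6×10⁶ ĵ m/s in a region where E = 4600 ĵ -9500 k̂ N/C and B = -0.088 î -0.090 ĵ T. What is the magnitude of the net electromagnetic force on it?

v×B = (0, 0, -1.89×10⁵) N/C.
E + v×B = (0, 4600, -1.99×10⁵) N/C.
F = q(E + v×B) = (1.602×10⁻¹⁹ C)·(0, 4600, -1.99×10⁵) = (0, 7.37×10⁻¹⁶, -3.18×10⁻¹⁴) N.
|F| = 3.18×10⁻¹⁴ N.

|F| ≈ 3.18×10⁻¹⁴ N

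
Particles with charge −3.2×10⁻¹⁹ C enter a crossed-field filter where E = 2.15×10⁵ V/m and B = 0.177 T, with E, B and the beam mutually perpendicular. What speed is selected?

Straight-line motion ⇒ electric and magnetic forces cancel, so E = vB.
v = E/B = 2.15×10⁵/0.177 = 1.21×10⁶ m/s.
The result is independent of the particle's charge and mass.

v = 1.21×10⁶ m/s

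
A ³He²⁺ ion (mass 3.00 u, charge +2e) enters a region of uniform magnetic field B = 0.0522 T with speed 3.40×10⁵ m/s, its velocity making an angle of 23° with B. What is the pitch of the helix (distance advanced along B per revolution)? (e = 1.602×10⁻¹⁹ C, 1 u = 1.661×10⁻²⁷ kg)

v∥ = v cosθ = 3.40×10⁵·cos23° ≈ 3.130×10⁵ m/s.
T = 2πm/(|q|B) = 2π(4.983×10⁻²⁷)/((3.204×10⁻¹⁹)(0.0522)) ≈ 1.872×10⁻⁶ s.
pitch = v∥ T = (3.130×10⁵)(1.872×10⁻⁶) ≈ 0.586 m.

p ≈ 0.586 m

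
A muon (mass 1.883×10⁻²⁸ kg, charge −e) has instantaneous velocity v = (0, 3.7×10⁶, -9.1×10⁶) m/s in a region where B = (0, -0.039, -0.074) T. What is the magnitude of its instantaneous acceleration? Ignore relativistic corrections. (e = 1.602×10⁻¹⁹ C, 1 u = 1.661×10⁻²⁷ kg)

v×B = (-6.29×10⁵, 0, 0) N/C.
F = q v×B = (−1.602×10⁻¹⁹ C)·(-6.29×10⁵, 0, 0) = (1.01×10⁻¹³, 0, 0) N.
|a| = |F|/m = 1.007×10⁻¹³/1.883×10⁻²⁸ ≈ 5.35×10¹⁴ m/s².

|a| ≈ 5.35×10¹⁴ m/s²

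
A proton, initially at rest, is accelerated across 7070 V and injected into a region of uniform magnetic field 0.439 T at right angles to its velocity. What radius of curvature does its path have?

Acceleration: |q|V = ½mv² ⇒ v = √(2|q|V/m) = √(2·1.602×10⁻¹⁹·7070/1.673×10⁻²⁷) ≈ 1.164×10⁶ m/s.
In the field: r = mv/(|q|B) = (1.673×10⁻²⁷)(1.164×10⁶)/((1.602×10⁻¹⁹)(0.439)) ≈ 0.0277 m.

r ≈ 0.0277 m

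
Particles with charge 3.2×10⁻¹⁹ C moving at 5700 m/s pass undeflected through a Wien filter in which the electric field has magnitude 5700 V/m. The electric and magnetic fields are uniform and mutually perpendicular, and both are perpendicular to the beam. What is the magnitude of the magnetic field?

B = 1.0 T

Balance of forces in the selector: qE = qvB ⇒ B = E/v.
B = 5700/5700 = 1.0 T.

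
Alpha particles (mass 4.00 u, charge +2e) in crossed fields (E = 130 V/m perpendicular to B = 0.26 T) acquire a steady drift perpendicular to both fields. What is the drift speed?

v_d ≈ 500 m/s

In crossed fields the guiding centre drifts at v_d = |E×B|/B² = E/B, independent of charge and mass.
v_d = 130/0.26 = 500 m/s.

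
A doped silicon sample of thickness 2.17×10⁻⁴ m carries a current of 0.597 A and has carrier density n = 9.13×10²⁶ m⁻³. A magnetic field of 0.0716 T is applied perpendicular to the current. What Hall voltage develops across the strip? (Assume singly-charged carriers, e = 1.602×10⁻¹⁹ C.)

V_H = IB/(n e t).
V_H = (0.597)(0.0716)/((9.13×10²⁶)(1.602×10⁻¹⁹)(2.17×10⁻⁴)) ≈ 1.35×10⁻⁶ V.

V_H ≈ 1.35×10⁻⁶ V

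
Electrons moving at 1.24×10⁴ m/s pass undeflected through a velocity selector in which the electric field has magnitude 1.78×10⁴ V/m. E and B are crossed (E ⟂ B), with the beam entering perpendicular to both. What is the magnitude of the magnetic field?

Balance of forces in the selector: qE = qvB ⇒ B = E/v.
B = 1.78×10⁴/1.24×10⁴ = 1.44 T.

B = 1.44 T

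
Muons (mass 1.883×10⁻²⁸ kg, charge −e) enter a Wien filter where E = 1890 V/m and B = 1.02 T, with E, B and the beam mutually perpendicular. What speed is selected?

Zero net Lorentz force requires |qE| = |q v×B|, i.e. E = vB.
v = E/B = 1890/1.02 = 1850 m/s.

v = 1850 m/s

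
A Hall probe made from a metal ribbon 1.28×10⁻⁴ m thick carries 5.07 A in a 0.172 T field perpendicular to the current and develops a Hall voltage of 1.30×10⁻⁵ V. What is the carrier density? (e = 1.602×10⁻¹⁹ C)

n ≈ 3.27×10²⁷ m⁻³

From V_H = IB/(n e t), n = IB/(V_H e t).
n = (5.07)(0.172)/((1.30×10⁻⁵)(1.602×10⁻¹⁹)(1.28×10⁻⁴)) ≈ 3.27×10²⁷ m⁻³.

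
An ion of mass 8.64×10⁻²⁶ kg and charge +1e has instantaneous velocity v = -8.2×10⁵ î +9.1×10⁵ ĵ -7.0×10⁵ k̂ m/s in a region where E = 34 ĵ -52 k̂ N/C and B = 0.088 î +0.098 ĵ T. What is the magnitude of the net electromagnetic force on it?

v×B = (6.86×10⁴, -6.16×10⁴, -1.60×10⁵) N/C.
E + v×B = (6.86×10⁴, -6.16×10⁴, -1.60×10⁵) N/C.
F = q(E + v×B) = (1.602×10⁻¹⁹ C)·(6.86×10⁴, -6.16×10⁴, -1.60×10⁵) = (1.10×10⁻¹⁴, -9.86×10⁻¹⁵, -2.57×10⁻¹⁴) N.
|F| = 2.96×10⁻¹⁴ N.

|F| ≈ 2.96×10⁻¹⁴ N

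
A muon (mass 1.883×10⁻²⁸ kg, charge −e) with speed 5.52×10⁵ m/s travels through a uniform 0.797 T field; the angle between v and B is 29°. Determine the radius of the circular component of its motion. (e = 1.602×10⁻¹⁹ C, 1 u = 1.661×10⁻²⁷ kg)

v⊥ = v sinθ = 5.52×10⁵·sin29° ≈ 2.676×10⁵ m/s.
r = m v⊥/(|q|B) = (1.883×10⁻²⁸)(2.676×10⁵)/((1.602×10⁻¹⁹)(0.797)) ≈ 3.95×10⁻⁴ m.

r ≈ 3.95×10⁻⁴ m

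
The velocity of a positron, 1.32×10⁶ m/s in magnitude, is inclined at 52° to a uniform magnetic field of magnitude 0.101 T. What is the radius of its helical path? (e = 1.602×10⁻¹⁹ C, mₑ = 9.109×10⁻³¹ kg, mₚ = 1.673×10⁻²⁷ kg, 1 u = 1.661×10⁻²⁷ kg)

v⊥ = v sinθ = 1.32×10⁶·sin52° ≈ 1.040×10⁶ m/s.
r = m v⊥/(|q|B) = (9.109×10⁻³¹)(1.040×10⁶)/((1.602×10⁻¹⁹)(0.101)) ≈ 5.86×10⁻⁵ m.

r ≈ 5.86×10⁻⁵ m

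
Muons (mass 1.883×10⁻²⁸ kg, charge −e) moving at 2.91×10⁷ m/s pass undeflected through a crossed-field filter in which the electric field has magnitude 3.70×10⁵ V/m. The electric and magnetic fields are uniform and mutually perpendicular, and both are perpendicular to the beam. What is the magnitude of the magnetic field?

B = 0.0127 T

Balance of forces in the selector: qE = qvB ⇒ B = E/v.
B = 3.70×10⁵/2.91×10⁷ = 0.0127 T.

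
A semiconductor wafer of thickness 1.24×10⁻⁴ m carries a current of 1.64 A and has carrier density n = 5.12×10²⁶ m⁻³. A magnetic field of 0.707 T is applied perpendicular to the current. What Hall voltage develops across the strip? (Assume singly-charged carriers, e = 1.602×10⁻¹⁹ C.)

V_H ≈ 1.14×10⁻⁴ V

V_H = IB/(n e t).
V_H = (1.64)(0.707)/((5.12×10²⁶)(1.602×10⁻¹⁹)(1.24×10⁻⁴)) ≈ 1.14×10⁻⁴ V.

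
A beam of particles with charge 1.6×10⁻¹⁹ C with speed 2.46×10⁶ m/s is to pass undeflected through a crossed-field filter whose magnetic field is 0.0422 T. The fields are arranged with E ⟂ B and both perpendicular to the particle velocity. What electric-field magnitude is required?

E = 1.04×10⁵ V/m

For straight-line motion qE = qvB, so E = vB.
E = 2.46×10⁶ × 0.0422 = 1.04×10⁵ V/m.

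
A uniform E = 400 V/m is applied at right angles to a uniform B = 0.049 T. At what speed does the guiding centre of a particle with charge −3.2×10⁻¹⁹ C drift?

v_d ≈ 8200 m/s

The steady drift has the magnetic force balancing the electric force, so v_d = E/B.
v_d = 400/0.049 = 8200 m/s.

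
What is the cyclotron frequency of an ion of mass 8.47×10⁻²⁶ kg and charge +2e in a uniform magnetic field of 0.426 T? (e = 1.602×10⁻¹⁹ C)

f ≈ 2.56×10⁵ Hz

f = |q|B/(2πm).
f = (3.204×10⁻¹⁹)(0.426)/(2π·8.47×10⁻²⁶) ≈ 2.56×10⁵ Hz.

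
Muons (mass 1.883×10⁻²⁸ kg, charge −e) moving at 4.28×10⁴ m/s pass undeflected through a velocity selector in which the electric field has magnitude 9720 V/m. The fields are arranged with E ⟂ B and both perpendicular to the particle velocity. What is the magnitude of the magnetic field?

B = 0.227 T

Balance of forces in the selector: qE = qvB ⇒ B = E/v.
B = 9720/4.28×10⁴ = 0.227 T.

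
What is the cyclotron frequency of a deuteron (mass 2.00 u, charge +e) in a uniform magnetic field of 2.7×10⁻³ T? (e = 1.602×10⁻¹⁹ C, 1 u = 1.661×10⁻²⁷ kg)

f = |q|B/(2πm).
f = (1.602×10⁻¹⁹)(2.7×10⁻³)/(2π·3.322×10⁻²⁷) ≈ 2.1×10⁴ Hz.

f ≈ 2.1×10⁴ Hz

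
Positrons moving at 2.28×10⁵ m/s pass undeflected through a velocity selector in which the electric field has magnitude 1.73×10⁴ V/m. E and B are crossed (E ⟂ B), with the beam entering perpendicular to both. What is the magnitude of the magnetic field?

Balance of forces in the selector: qE = qvB ⇒ B = E/v.
B = 1.73×10⁴/2.28×10⁵ = 0.0759 T.

B = 0.0759 T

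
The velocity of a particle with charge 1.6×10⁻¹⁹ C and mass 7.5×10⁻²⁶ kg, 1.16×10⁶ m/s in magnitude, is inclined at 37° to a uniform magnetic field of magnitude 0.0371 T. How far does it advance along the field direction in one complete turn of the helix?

v∥ = v cosθ = 1.16×10⁶·cos37° ≈ 9.264×10⁵ m/s.
T = 2πm/(|q|B) = 2π(7.5×10⁻²⁶)/((1.6×10⁻¹⁹)(0.0371)) ≈ 7.939×10⁻⁵ s.
pitch = v∥ T = (9.264×10⁵)(7.939×10⁻⁵) ≈ 73.5 m.

p ≈ 73.5 m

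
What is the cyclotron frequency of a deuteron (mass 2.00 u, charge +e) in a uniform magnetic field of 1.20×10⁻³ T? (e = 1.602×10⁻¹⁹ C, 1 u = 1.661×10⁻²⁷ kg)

f = |q|B/(2πm).
f = (1.602×10⁻¹⁹)(1.20×10⁻³)/(2π·3.322×10⁻²⁷) ≈ 9210 Hz.

f ≈ 9210 Hz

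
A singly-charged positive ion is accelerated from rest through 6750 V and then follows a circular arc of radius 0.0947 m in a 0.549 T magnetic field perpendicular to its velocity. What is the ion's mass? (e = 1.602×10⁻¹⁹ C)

Combine |q|V = ½mv² and r = mv/(|q|B): eliminate v to get m = qB²r²/(2V).
m = (1.602×10⁻¹⁹)(0.549)²(0.0947)²/(2·6750) ≈ 3.21×10⁻²⁶ kg.

m ≈ 3.21×10⁻²⁶ kg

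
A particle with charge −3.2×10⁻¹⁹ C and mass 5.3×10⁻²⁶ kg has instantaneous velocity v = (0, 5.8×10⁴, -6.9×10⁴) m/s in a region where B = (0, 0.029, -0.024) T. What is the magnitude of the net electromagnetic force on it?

v×B = (609, 0, 0) N/C.
F = q v×B = (−3.2×10⁻¹⁹ C)·(609, 0, 0) = (-1.95×10⁻¹⁶, 0, 0) N.
|F| = 1.95×10⁻¹⁶ N.

|F| ≈ 1.95×10⁻¹⁶ N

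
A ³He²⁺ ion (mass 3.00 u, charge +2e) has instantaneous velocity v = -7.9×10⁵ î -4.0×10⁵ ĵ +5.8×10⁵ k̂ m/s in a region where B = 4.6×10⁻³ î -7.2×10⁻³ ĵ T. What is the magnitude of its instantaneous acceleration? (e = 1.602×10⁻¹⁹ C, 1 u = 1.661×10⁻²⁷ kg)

|a| ≈ 5.80×10¹¹ m/s²

v×B = (4180, 2670, 7530) N/C.
F = q v×B = (3.204×10⁻¹⁹ C)·(4180, 2670, 7530) = (1.34×10⁻¹⁵, 8.55×10⁻¹⁶, 2.41×10⁻¹⁵) N.
|a| = |F|/m = 2.888×10⁻¹⁵/4.983×10⁻²⁷ ≈ 5.80×10¹¹ m/s².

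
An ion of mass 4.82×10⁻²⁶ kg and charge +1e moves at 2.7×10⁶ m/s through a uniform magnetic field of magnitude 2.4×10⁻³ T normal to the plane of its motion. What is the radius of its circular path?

The magnetic force provides the centripetal force: |q|vB = mv²/r.
r = mv/(|q|B) = (4.82×10⁻²⁶)(2.7×10⁶)/((1.602×10⁻¹⁹)(2.4×10⁻³)) ≈ 340 m.

r ≈ 340 m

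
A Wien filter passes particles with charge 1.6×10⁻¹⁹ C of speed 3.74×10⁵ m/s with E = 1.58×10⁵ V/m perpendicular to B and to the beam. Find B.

Balance of forces in the selector: qE = qvB ⇒ B = E/v.
B = 1.58×10⁵/3.74×10⁵ = 0.422 T.

B = 0.422 T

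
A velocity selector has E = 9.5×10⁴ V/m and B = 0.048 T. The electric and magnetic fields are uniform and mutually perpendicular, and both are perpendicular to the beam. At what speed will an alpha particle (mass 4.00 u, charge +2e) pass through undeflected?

Zero net Lorentz force requires |qE| = |q v×B|, i.e. E = vB.
v = E/B = 9.5×10⁴/0.048 = 2.0×10⁶ m/s.
The result is independent of the particle's charge and mass.

v = 2.0×10⁶ m/s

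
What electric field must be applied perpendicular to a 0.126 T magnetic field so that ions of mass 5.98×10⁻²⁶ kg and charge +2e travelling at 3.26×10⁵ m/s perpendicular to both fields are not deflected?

For straight-line motion qE = qvB, so E = vB.
E = 3.26×10⁵ × 0.126 = 4.11×10⁴ V/m.

E = 4.11×10⁴ V/m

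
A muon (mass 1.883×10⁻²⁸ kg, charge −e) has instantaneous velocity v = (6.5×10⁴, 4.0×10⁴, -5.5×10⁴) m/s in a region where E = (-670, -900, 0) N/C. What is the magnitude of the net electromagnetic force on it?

Only an electric field acts, so F = qE = (−1.602×10⁻¹⁹ C)·(-670, -900, 0) = (1.07×10⁻¹⁶, 1.44×10⁻¹⁶, 0) N.
|F| = 1.80×10⁻¹⁶ N.

|F| ≈ 1.80×10⁻¹⁶ N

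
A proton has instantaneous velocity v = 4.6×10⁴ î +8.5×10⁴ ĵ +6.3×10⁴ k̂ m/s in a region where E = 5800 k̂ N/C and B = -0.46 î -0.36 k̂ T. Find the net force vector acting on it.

F ≈ (-4.90×10⁻¹⁵, -1.99×10⁻¹⁵, 7.19×10⁻¹⁵) N

v×B = (-3.06×10⁴, -1.24×10⁴, 3.91×10⁴) N/C.
E + v×B = (-3.06×10⁴, -1.24×10⁴, 4.49×10⁴) N/C.
F = q(E + v×B) = (1.602×10⁻¹⁹ C)·(-3.06×10⁴, -1.24×10⁴, 4.49×10⁴) = (-4.90×10⁻¹⁵, -1.99×10⁻¹⁵, 7.19×10⁻¹⁵) N.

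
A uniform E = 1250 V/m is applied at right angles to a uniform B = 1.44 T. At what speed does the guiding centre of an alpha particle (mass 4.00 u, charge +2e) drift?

v_d ≈ 868 m/s

The steady drift has the magnetic force balancing the electric force, so v_d = E/B.
v_d = 1250/1.44 = 868 m/s.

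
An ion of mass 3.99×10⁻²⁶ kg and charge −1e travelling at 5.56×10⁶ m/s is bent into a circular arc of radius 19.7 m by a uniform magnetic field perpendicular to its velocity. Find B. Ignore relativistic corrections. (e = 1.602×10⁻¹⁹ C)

B ≈ 0.0703 T

From |q|vB = mv²/r, B = mv/(|q|r).
B = (3.99×10⁻²⁶)(5.56×10⁶)/((1.602×10⁻¹⁹)(19.7)) ≈ 0.0703 T.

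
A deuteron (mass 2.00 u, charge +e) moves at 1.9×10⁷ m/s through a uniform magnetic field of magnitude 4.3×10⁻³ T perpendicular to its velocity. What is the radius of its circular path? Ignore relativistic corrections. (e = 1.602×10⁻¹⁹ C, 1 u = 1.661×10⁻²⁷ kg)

r ≈ 92 m

The magnetic force provides the centripetal force: |q|vB = mv²/r.
r = mv/(|q|B) = (3.322×10⁻²⁷)(1.9×10⁷)/((1.602×10⁻¹⁹)(4.3×10⁻³)) ≈ 92 m.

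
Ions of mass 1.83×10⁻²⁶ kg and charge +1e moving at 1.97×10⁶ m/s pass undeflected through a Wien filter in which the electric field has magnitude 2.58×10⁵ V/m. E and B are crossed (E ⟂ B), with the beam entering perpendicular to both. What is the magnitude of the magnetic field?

B = 0.131 T

Balance of forces in the selector: qE = qvB ⇒ B = E/v.
B = 2.58×10⁵/1.97×10⁶ = 0.131 T.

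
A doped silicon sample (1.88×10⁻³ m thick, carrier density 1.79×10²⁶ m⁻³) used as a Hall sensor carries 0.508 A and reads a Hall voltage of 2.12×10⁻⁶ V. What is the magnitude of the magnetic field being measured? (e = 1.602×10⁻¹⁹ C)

B ≈ 0.225 T

From V_H = IB/(n e t), B = V_H n e t / I.
B = (2.12×10⁻⁶)(1.79×10²⁶)(1.602×10⁻¹⁹)(1.88×10⁻³)/0.508 ≈ 0.225 T.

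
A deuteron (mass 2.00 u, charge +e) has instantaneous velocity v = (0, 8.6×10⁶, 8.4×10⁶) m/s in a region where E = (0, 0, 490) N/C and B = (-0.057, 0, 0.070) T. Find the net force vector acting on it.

F ≈ (9.64×10⁻¹⁴, -7.67×10⁻¹⁴, 7.86×10⁻¹⁴) N

v×B = (6.02×10⁵, -4.79×10⁵, 4.90×10⁵) N/C.
E + v×B = (6.02×10⁵, -4.79×10⁵, 4.91×10⁵) N/C.
F = q(E + v×B) = (1.602×10⁻¹⁹ C)·(6.02×10⁵, -4.79×10⁵, 4.91×10⁵) = (9.64×10⁻¹⁴, -7.67×10⁻¹⁴, 7.86×10⁻¹⁴) N.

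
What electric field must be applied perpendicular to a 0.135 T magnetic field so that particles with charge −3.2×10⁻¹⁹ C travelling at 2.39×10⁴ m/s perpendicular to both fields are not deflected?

For straight-line motion qE = qvB, so E = vB.
E = 2.39×10⁴ × 0.135 = 3230 V/m.

E = 3230 V/m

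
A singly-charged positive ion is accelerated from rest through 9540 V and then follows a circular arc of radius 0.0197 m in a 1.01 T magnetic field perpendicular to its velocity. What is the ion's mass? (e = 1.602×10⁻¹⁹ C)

m ≈ 3.32×10⁻²⁷ kg

Combine |q|V = ½mv² and r = mv/(|q|B): eliminate v to get m = qB²r²/(2V).
m = (1.602×10⁻¹⁹)(1.01)²(0.0197)²/(2·9540) ≈ 3.32×10⁻²⁷ kg.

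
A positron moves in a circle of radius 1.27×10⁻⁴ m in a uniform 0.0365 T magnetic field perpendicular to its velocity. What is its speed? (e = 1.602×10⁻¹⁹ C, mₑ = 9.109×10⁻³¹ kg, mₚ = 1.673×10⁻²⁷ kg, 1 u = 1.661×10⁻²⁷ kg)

From |q|vB = mv²/r, v = |q|Br/m.
v = (1.602×10⁻¹⁹)(0.0365)(1.27×10⁻⁴)/9.109×10⁻³¹ ≈ 8.15×10⁵ m/s.

v ≈ 8.15×10⁵ m/s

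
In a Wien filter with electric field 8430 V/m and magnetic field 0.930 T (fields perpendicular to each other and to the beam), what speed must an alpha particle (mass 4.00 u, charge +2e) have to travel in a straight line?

For undeflected motion the electric and magnetic forces balance: qE = qvB.
v = E/B = 8430/0.930 = 9060 m/s.
The result is independent of the particle's charge and mass.

v = 9060 m/s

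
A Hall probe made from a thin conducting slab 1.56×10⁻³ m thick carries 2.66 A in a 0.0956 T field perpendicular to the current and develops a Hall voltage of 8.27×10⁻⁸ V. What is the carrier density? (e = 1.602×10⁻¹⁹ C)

n ≈ 1.23×10²⁸ m⁻³

From V_H = IB/(n e t), n = IB/(V_H e t).
n = (2.66)(0.0956)/((8.27×10⁻⁸)(1.602×10⁻¹⁹)(1.56×10⁻³)) ≈ 1.23×10²⁸ m⁻³.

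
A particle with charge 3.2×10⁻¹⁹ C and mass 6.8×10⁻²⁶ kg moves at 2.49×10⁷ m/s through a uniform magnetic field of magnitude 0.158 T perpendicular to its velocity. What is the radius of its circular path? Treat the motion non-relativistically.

The magnetic force provides the centripetal force: |q|vB = mv²/r.
r = mv/(|q|B) = (6.8×10⁻²⁶)(2.49×10⁷)/((3.2×10⁻¹⁹)(0.158)) ≈ 33.5 m.

r ≈ 33.5 m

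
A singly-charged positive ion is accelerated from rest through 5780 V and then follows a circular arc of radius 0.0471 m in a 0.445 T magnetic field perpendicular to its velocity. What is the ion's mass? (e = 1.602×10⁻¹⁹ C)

Combine |q|V = ½mv² and r = mv/(|q|B): eliminate v to get m = qB²r²/(2V).
m = (1.602×10⁻¹⁹)(0.445)²(0.0471)²/(2·5780) ≈ 6.09×10⁻²⁷ kg.

m ≈ 6.09×10⁻²⁷ kg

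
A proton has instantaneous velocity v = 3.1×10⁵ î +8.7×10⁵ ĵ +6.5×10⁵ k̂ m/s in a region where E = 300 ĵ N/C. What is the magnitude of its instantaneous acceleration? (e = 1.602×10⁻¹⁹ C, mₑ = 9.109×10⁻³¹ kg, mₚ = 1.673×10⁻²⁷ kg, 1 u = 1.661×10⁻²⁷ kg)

|a| ≈ 2.87×10¹⁰ m/s²

Only an electric field acts, so F = qE = (1.602×10⁻¹⁹ C)·(0, 300, 0) = (0, 4.81×10⁻¹⁷, 0) N.
|a| = |F|/m = 4.806×10⁻¹⁷/1.673×10⁻²⁷ ≈ 2.87×10¹⁰ m/s².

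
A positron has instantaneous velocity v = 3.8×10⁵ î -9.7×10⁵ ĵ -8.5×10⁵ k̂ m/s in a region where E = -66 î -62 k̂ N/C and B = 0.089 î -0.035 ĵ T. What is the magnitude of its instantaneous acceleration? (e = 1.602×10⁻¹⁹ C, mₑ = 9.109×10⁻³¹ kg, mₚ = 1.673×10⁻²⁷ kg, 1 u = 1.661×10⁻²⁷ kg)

|a| ≈ 1.92×10¹⁶ m/s²

v×B = (-2.98×10⁴, -7.56×10⁴, 7.30×10⁴) N/C.
E + v×B = (-2.98×10⁴, -7.56×10⁴, 7.30×10⁴) N/C.
F = q(E + v×B) = (1.602×10⁻¹⁹ C)·(-2.98×10⁴, -7.56×10⁴, 7.30×10⁴) = (-4.78×10⁻¹⁵, -1.21×10⁻¹⁴, 1.17×10⁻¹⁴) N.
|a| = |F|/m = 1.750×10⁻¹⁴/9.109×10⁻³¹ ≈ 1.92×10¹⁶ m/s².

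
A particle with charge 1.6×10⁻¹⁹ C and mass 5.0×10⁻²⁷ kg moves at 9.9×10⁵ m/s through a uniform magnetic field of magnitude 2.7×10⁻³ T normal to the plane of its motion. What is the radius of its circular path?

r ≈ 11 m

The magnetic force provides the centripetal force: |q|vB = mv²/r.
r = mv/(|q|B) = (5.0×10⁻²⁷)(9.9×10⁵)/((1.6×10⁻¹⁹)(2.7×10⁻³)) ≈ 11 m.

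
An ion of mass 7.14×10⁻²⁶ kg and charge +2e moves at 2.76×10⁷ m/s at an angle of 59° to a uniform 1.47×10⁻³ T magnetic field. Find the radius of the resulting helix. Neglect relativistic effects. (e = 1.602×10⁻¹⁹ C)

v⊥ = v sinθ = 2.76×10⁷·sin59° ≈ 2.366×10⁷ m/s.
r = m v⊥/(|q|B) = (7.14×10⁻²⁶)(2.366×10⁷)/((3.204×10⁻¹⁹)(1.47×10⁻³)) ≈ 3590 m.

r ≈ 3590 m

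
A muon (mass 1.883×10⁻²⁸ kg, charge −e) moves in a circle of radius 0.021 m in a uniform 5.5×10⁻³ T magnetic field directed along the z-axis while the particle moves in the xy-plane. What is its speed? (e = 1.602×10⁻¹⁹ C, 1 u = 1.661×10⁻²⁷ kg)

From |q|vB = mv²/r, v = |q|Br/m.
v = (1.602×10⁻¹⁹)(5.5×10⁻³)(0.021)/1.883×10⁻²⁸ ≈ 9.8×10⁴ m/s.

v ≈ 9.8×10⁴ m/s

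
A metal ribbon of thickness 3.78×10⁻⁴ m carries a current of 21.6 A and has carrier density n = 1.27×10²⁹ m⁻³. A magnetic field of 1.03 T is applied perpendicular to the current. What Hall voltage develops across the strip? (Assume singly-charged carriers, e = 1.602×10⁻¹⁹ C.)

V_H = IB/(n e t).
V_H = (21.6)(1.03)/((1.27×10²⁹)(1.602×10⁻¹⁹)(3.78×10⁻⁴)) ≈ 2.89×10⁻⁶ V.

V_H ≈ 2.89×10⁻⁶ V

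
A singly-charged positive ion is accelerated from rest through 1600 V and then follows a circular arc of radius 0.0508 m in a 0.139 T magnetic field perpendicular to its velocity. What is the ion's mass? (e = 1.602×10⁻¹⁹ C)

m ≈ 2.50×10⁻²⁷ kg

Combine |q|V = ½mv² and r = mv/(|q|B): eliminate v to get m = qB²r²/(2V).
m = (1.602×10⁻¹⁹)(0.139)²(0.0508)²/(2·1600) ≈ 2.50×10⁻²⁷ kg.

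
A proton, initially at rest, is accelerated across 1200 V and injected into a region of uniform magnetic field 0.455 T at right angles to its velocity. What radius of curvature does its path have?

r ≈ 0.0110 m

Acceleration: |q|V = ½mv² ⇒ v = √(2|q|V/m) = √(2·1.602×10⁻¹⁹·1200/1.673×10⁻²⁷) ≈ 4.794×10⁵ m/s.
In the field: r = mv/(|q|B) = (1.673×10⁻²⁷)(4.794×10⁵)/((1.602×10⁻¹⁹)(0.455)) ≈ 0.0110 m.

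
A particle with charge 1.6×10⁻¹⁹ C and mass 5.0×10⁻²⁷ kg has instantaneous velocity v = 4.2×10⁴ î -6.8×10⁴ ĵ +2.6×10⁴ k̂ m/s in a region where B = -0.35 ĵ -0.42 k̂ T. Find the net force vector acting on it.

v×B = (3.77×10⁴, 1.76×10⁴, -1.47×10⁴) N/C.
F = q v×B = (1.6×10⁻¹⁹ C)·(3.77×10⁴, 1.76×10⁴, -1.47×10⁴) = (6.03×10⁻¹⁵, 2.82×10⁻¹⁵, -2.35×10⁻¹⁵) N.

F ≈ (6.03×10⁻¹⁵, 2.82×10⁻¹⁵, -2.35×10⁻¹⁵) N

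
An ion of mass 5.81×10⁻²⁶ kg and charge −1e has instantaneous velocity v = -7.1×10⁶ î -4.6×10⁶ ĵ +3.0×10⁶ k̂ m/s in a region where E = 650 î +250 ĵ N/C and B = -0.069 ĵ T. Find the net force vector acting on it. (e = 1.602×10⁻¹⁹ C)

F ≈ (-3.33×10⁻¹⁴, -4.00×10⁻¹⁷, -7.85×10⁻¹⁴) N

v×B = (2.07×10⁵, 0, 4.90×10⁵) N/C.
E + v×B = (2.08×10⁵, 250, 4.90×10⁵) N/C.
F = q(E + v×B) = (−1.602×10⁻¹⁹ C)·(2.08×10⁵, 250, 4.90×10⁵) = (-3.33×10⁻¹⁴, -4.00×10⁻¹⁷, -7.85×10⁻¹⁴) N.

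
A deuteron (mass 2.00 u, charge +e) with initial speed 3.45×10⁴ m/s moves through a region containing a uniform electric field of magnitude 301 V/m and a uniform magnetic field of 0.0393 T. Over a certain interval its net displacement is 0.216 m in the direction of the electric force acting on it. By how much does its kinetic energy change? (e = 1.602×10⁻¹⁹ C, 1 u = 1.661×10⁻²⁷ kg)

ΔKE ≈ 1.04×10⁻¹⁷ J

The magnetic force is always ⟂ v and does no work; only the electric force changes KE.
ΔKE = F_E · d = |q|E d = (1.602×10⁻¹⁹)(301)(0.216) ≈ 1.04×10⁻¹⁷ J.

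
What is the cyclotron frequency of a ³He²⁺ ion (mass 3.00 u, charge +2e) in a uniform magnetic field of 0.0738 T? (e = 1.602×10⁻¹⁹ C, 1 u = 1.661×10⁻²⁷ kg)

f = |q|B/(2πm).
f = (3.204×10⁻¹⁹)(0.0738)/(2π·4.983×10⁻²⁷) ≈ 7.55×10⁵ Hz.

f ≈ 7.55×10⁵ Hz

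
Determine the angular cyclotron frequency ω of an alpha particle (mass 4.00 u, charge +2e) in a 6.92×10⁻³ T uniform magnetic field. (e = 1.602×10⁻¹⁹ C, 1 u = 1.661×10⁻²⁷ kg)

ω = |q|B/m.
ω = (3.204×10⁻¹⁹)(6.92×10⁻³)/6.644×10⁻²⁷ ≈ 3.34×10⁵ rad/s.

ω ≈ 3.34×10⁵ rad/s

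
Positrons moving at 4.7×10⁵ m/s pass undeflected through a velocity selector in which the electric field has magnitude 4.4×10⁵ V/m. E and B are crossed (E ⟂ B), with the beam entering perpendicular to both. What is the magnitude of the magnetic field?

Balance of forces in the selector: qE = qvB ⇒ B = E/v.
B = 4.4×10⁵/4.7×10⁵ = 0.94 T.

B = 0.94 T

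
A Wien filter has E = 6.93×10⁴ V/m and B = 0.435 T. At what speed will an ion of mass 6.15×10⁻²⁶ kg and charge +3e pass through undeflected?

v = 1.59×10⁵ m/s

Straight-line motion ⇒ electric and magnetic forces cancel, so E = vB.
v = E/B = 6.93×10⁴/0.435 = 1.59×10⁵ m/s.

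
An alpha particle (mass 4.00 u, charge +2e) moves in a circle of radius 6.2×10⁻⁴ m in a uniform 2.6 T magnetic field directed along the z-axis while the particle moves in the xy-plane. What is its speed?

v ≈ 7.8×10⁴ m/s

From |q|vB = mv²/r, v = |q|Br/m.
v = (3.204×10⁻¹⁹)(2.6)(6.2×10⁻⁴)/6.644×10⁻²⁷ ≈ 7.8×10⁴ m/s.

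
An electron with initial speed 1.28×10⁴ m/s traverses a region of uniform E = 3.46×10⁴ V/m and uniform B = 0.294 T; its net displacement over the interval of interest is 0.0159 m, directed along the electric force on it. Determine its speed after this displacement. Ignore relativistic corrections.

v_f ≈ 1.39×10⁷ m/s

B does no work; ΔKE = |q|E d.
½mv_f² = ½mv₀² + |q|Ed = ½(9.109×10⁻³¹)(1.28×10⁴)² + (1.602×10⁻¹⁹)(3.46×10⁴)(0.0159) ≈ 7.462×10⁻²³ J + 8.813×10⁻¹⁷ J ≈ 8.813×10⁻¹⁷ J.
v_f = √(2·8.813×10⁻¹⁷/9.109×10⁻³¹) ≈ 1.39×10⁷ m/s.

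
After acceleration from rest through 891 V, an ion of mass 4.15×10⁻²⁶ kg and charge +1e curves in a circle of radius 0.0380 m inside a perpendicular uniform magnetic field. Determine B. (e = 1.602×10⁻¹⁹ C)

v = √(2|q|V/m) = √(2·1.602×10⁻¹⁹·891/4.15×10⁻²⁶) ≈ 8.294×10⁴ m/s.
B = mv/(|q|r) = (4.15×10⁻²⁶)(8.294×10⁴)/((1.602×10⁻¹⁹)(0.0380)) ≈ 0.565 T.

B ≈ 0.565 T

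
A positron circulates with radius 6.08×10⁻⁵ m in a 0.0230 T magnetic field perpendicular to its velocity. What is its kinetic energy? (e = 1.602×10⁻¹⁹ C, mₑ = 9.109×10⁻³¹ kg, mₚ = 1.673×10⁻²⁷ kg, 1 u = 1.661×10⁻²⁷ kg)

v = |q|Br/m, then KE = ½mv² = (qBr)²/(2m).
v = (1.602×10⁻¹⁹)(0.0230)(6.08×10⁻⁵)/9.109×10⁻³¹ ≈ 2.459×10⁵ m/s.
KE = ½(9.109×10⁻³¹)(2.459×10⁵)² ≈ 2.75×10⁻²⁰ J = 0.172 eV.

KE ≈ 0.172 eV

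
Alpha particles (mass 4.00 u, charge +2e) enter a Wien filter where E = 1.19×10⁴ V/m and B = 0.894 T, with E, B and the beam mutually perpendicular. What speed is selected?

Zero net Lorentz force requires |qE| = |q v×B|, i.e. E = vB.
v = E/B = 1.19×10⁴/0.894 = 1.33×10⁴ m/s.

v = 1.33×10⁴ m/s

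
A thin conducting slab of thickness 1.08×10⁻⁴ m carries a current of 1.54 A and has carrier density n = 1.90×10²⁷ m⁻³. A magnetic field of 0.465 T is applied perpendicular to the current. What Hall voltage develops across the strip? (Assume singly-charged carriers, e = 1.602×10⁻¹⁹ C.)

V_H ≈ 2.18×10⁻⁵ V

V_H = IB/(n e t).
V_H = (1.54)(0.465)/((1.90×10²⁷)(1.602×10⁻¹⁹)(1.08×10⁻⁴)) ≈ 2.18×10⁻⁵ V.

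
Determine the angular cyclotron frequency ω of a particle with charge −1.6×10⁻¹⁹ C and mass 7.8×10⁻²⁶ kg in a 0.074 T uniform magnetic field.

ω = |q|B/m.
ω = (1.6×10⁻¹⁹)(0.074)/7.8×10⁻²⁶ ≈ 1.5×10⁵ rad/s.

ω ≈ 1.5×10⁵ rad/s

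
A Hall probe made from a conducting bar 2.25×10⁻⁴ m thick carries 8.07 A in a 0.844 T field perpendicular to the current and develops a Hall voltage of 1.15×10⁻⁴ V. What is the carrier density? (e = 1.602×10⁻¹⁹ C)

From V_H = IB/(n e t), n = IB/(V_H e t).
n = (8.07)(0.844)/((1.15×10⁻⁴)(1.602×10⁻¹⁹)(2.25×10⁻⁴)) ≈ 1.64×10²⁷ m⁻³.

n ≈ 1.64×10²⁷ m⁻³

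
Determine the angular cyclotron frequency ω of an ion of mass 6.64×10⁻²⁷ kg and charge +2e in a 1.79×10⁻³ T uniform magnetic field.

ω = |q|B/m.
ω = (3.204×10⁻¹⁹)(1.79×10⁻³)/6.64×10⁻²⁷ ≈ 8.64×10⁴ rad/s.

ω ≈ 8.64×10⁴ rad/s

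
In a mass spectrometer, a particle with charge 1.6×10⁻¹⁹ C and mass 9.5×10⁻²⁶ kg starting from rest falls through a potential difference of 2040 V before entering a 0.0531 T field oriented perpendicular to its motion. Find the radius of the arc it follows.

Acceleration: |q|V = ½mv² ⇒ v = √(2|q|V/m) = √(2·1.6×10⁻¹⁹·2040/9.5×10⁻²⁶) ≈ 8.289×10⁴ m/s.
In the field: r = mv/(|q|B) = (9.5×10⁻²⁶)(8.289×10⁴)/((1.6×10⁻¹⁹)(0.0531)) ≈ 0.927 m.

r ≈ 0.927 m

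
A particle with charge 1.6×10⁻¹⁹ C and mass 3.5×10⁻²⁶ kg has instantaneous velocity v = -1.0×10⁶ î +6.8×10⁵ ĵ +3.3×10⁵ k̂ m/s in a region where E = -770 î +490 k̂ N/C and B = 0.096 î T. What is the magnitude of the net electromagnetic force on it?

|F| ≈ 1.15×10⁻¹⁴ N

v×B = (0, 3.17×10⁴, -6.53×10⁴) N/C.
E + v×B = (-770, 3.17×10⁴, -6.48×10⁴) N/C.
F = q(E + v×B) = (1.6×10⁻¹⁹ C)·(-770, 3.17×10⁴, -6.48×10⁴) = (-1.23×10⁻¹⁶, 5.07×10⁻¹⁵, -1.04×10⁻¹⁴) N.
|F| = 1.15×10⁻¹⁴ N.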